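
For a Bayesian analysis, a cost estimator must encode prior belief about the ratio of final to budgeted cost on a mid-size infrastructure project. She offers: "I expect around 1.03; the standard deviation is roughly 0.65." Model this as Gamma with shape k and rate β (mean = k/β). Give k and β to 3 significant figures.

k ≈ 2.51, β ≈ 2.44

For Gamma(k, rate β): mean = k/β, variance = k/β², so CV = 1/√k.
CV = SD/mean = 0.65/1.03 = 0.6311, hence k = 1/CV² = 2.51.
Then β = k/mean = 2.51/1.03 = 2.44.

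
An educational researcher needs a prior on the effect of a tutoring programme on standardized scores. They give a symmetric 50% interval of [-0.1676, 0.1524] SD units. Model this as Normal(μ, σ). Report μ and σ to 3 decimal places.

μ = -0.008, σ = 0.237

A symmetric 50% interval runs μ ± z·σ with z = 0.6745.
Half-width = 0.16, so σ = 0.16/0.6745 = 0.237.
μ is the interval midpoint, -0.008.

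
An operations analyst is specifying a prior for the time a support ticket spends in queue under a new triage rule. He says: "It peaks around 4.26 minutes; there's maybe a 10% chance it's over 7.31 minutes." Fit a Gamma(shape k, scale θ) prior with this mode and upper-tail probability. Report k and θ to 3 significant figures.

Gamma(k,θ) with k>1 has mode (k−1)θ, so θ = 4.26/(k−1).
Need P(X < 7.31) = 0.9 with θ tied to k this way. Start at k = 2, θ = 4.26: P(X<7.31) ≈ 0.512.
Too low — raise k to concentrate. Iterating converges to k ≈ 7.5.
Then θ = 4.26/(7.5−1) ≈ 0.655.

k ≈ 7.5, θ ≈ 0.655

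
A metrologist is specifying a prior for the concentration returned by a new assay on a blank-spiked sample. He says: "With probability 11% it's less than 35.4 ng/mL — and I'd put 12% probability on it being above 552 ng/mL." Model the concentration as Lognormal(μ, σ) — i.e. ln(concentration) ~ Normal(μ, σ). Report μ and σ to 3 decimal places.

μ ≈ 4.970, σ ≈ 1.144

If T ~ Lognormal(μ,σ) then ln T ~ Normal(μ,σ), so the p-quantile of ln T is μ + z_p·σ.
ln(35.4) = 3.567 and ln(552) = 6.314; z_{0.11} = -1.227, z_{0.88} = 1.175.
σ = (6.314 − 3.567)/(1.175 − (-1.227)) = 1.144.
μ = 3.567 − (-1.227)·1.144 = 4.970.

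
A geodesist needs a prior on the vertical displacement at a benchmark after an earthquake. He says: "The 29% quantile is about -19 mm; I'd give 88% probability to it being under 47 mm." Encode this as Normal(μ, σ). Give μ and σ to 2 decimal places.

μ = 2.13, σ = 38.19

The p-quantile of Normal(μ,σ) is μ + z_p·σ, with z_{0.29} = -0.5534 and z_{0.88} = 1.175.
Eliminate σ: μ = (z₂·x₁ − z₁·x₂)/(z₂ − z₁) = (1.175·-19 − (-0.5534)·47)/1.728 = 2.13.
Then σ = (x₂ − x₁)/(z₂ − z₁) = (47 − -19)/1.728 = 38.19.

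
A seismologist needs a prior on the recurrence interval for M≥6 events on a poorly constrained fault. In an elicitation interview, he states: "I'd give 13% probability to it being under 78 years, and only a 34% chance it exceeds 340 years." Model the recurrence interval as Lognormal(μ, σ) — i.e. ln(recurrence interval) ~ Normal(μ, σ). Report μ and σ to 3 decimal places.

μ ≈ 5.434, σ ≈ 0.957

If T ~ Lognormal(μ,σ) then ln T ~ Normal(μ,σ), so the p-quantile of ln T is μ + z_p·σ.
ln(78) = 4.357 and ln(340) = 5.829; z_{0.13} = -1.126, z_{0.66} = 0.4125.
σ = (5.829 − 4.357)/(0.4125 − (-1.126)) = 0.957.
μ = 4.357 − (-1.126)·0.957 = 5.434.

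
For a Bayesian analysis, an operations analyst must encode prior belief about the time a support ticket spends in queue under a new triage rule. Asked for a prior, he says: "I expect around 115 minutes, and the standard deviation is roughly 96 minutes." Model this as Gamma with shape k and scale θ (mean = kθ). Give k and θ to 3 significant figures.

For Gamma(k, scale θ): mean = kθ, variance = kθ², so CV = 1/√k.
CV = SD/mean = 96/115 = 0.8348, hence k = 1/CV² = 1.44.
Then θ = mean/k = 115/1.44 = 80.1.

k ≈ 1.44, θ ≈ 80.1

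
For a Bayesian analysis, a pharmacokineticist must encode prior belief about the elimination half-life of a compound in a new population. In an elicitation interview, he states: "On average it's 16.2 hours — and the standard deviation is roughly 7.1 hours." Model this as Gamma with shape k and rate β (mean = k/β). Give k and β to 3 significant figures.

k ≈ 5.21, β ≈ 0.321

For Gamma(k, rate β): mean = k/β, variance = k/β², so CV = 1/√k.
CV = SD/mean = 7.1/16.2 = 0.4383, hence k = 1/CV² = 5.21.
Then β = k/mean = 5.21/16.2 = 0.321.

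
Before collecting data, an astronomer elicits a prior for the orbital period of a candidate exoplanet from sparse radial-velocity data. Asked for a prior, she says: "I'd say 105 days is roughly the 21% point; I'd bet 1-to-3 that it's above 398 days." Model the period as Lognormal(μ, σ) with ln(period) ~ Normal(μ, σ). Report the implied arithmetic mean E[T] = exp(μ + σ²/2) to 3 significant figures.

E[T] ≈ 325 days

If T ~ Lognormal(μ,σ) then ln T ~ Normal(μ,σ), so the p-quantile of ln T is μ + z_p·σ.
ln(105) = 4.654 and ln(398) = 5.986; z_{0.21} = -0.8064, z_{0.75} = 0.6745.
σ = (5.986 − 4.654)/(0.6745 − (-0.8064)) = 0.900.
μ = 4.654 − (-0.8064)·0.900 = 5.380.
E[T] = exp(μ + σ²/2) = exp(5.380 + 0.4048) = 325 days.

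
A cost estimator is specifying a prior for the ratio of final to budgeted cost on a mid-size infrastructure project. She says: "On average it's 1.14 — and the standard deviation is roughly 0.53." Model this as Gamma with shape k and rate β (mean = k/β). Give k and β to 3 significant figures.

For Gamma(k, rate β): mean = k/β, variance = k/β², so CV = 1/√k.
CV = SD/mean = 0.53/1.14 = 0.4649, hence k = 1/CV² = 4.63.
Then β = k/mean = 4.63/1.14 = 4.06.

k ≈ 4.63, β ≈ 4.06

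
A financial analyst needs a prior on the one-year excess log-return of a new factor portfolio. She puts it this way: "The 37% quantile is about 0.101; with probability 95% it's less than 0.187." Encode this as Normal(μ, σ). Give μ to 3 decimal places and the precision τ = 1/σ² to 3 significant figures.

μ = 0.115, τ = 528

The p-quantile of Normal(μ,σ) is μ + z_p·σ, with z_{0.37} = -0.3319 and z_{0.95} = 1.645.
Eliminate σ: μ = (z₂·x₁ − z₁·x₂)/(z₂ − z₁) = (1.645·0.101 − (-0.3319)·0.187)/1.977 = 0.115.
Then σ = (x₂ − x₁)/(z₂ − z₁) = (0.187 − 0.101)/1.977 = 0.044.
Precision τ = 1/σ² = 1/0.04351² = 528.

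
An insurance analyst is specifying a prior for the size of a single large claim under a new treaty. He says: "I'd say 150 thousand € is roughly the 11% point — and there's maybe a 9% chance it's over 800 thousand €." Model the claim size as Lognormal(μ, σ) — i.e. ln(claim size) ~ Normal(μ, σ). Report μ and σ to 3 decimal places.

μ ≈ 5.810, σ ≈ 0.652

If T ~ Lognormal(μ,σ) then ln T ~ Normal(μ,σ), so the p-quantile of ln T is μ + z_p·σ.
ln(150) = 5.011 and ln(800) = 6.685; z_{0.11} = -1.227, z_{0.91} = 1.341.
σ = (6.685 − 5.011)/(1.341 − (-1.227)) = 0.652.
μ = 5.011 − (-1.227)·0.652 = 5.810.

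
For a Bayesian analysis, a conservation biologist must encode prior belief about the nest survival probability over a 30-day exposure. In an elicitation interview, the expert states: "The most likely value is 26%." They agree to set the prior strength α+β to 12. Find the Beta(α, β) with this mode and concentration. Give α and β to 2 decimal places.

α = 3.60, β = 8.40

For α,β > 1 the Beta mode is (α−1)/(α+β−2). With α+β = 12, the mode is (α−1)/10.
Set (α−1)/10 = 0.26 → α = 1 + 0.26·10 = 3.60.
β = 12 − α = 8.40.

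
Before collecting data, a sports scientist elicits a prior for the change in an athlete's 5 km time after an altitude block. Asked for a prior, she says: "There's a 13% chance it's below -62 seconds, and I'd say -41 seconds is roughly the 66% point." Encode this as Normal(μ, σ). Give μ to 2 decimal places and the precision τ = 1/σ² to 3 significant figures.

μ = -46.63, τ = 0.00537

The p-quantile of Normal(μ,σ) is μ + z_p·σ, with z_{0.13} = -1.126 and z_{0.66} = 0.4125.
Eliminate σ: μ = (z₂·x₁ − z₁·x₂)/(z₂ − z₁) = (0.4125·-62 − (-1.126)·-41)/1.539 = -46.63.
Then σ = (x₂ − x₁)/(z₂ − z₁) = (-41 − -62)/1.539 = 13.65.
Precision τ = 1/σ² = 1/13.65² = 0.00537.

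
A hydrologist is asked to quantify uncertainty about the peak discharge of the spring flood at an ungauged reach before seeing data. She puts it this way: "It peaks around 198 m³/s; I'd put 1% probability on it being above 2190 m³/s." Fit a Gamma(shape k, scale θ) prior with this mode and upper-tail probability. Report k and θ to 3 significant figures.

k ≈ 1.52, θ ≈ 384

Gamma(k,θ) with k>1 has mode (k−1)θ, so θ = 198/(k−1).
Need P(X < 2190) = 0.99 with θ tied to k this way. Start at k = 2, θ = 198: P(X<2190) ≈ 1.000.
Too high — lower k to spread out. Iterating converges to k ≈ 1.52.
Then θ = 198/(1.52−1) ≈ 384.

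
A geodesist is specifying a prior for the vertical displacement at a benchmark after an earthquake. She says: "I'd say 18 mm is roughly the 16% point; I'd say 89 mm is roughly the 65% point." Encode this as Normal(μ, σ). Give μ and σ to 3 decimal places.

μ = 69.172, σ = 51.458

The p-quantile of Normal(μ,σ) is μ + z_p·σ, with z_{0.16} = -0.9945 and z_{0.65} = 0.3853.
Eliminate σ: μ = (z₂·x₁ − z₁·x₂)/(z₂ − z₁) = (0.3853·18 − (-0.9945)·89)/1.38 = 69.172.
Then σ = (x₂ − x₁)/(z₂ − z₁) = (89 − 18)/1.38 = 51.458.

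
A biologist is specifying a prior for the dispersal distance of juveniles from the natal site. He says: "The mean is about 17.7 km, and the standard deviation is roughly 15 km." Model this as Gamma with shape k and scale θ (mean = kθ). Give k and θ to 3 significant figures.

k ≈ 1.39, θ ≈ 12.7

For Gamma(k, scale θ): mean = kθ, variance = kθ², so CV = 1/√k.
CV = SD/mean = 15/17.7 = 0.8475, hence k = 1/CV² = 1.39.
Then θ = mean/k = 17.7/1.39 = 12.7.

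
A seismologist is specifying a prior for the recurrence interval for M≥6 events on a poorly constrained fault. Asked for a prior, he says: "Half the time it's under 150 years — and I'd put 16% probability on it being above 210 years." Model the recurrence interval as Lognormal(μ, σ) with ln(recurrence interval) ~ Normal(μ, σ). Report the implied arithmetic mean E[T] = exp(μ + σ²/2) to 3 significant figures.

If T ~ Lognormal(μ,σ) then ln T ~ Normal(μ,σ), so the p-quantile of ln T is μ + z_p·σ.
ln(150) = 5.011 and ln(210) = 5.347; z_{0.5} = 0, z_{0.84} = 0.9945.
σ = (5.347 − 5.011)/(0.9945 − (0)) = 0.338.
μ = 5.011 − (0)·0.338 = 5.011.
E[T] = exp(μ + σ²/2) = exp(5.011 + 0.0572) = 159 years.

E[T] ≈ 159 years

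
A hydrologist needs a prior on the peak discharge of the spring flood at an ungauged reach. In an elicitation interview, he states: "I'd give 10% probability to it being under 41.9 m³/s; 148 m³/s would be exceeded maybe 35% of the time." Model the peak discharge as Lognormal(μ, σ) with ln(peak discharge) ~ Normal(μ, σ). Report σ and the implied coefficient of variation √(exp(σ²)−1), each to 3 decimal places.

σ ≈ 0.757, CV ≈ 0.880

If T ~ Lognormal(μ,σ) then ln T ~ Normal(μ,σ), so the p-quantile of ln T is μ + z_p·σ.
ln(41.9) = 3.735 and ln(148) = 4.997; z_{0.1} = -1.282, z_{0.65} = 0.3853.
σ = (4.997 − 3.735)/(0.3853 − (-1.282)) = 0.757.
μ = 3.735 − (-1.282)·0.757 = 4.706.
CV = √(exp(σ²)−1) = √(exp(0.5731)−1) = 0.880.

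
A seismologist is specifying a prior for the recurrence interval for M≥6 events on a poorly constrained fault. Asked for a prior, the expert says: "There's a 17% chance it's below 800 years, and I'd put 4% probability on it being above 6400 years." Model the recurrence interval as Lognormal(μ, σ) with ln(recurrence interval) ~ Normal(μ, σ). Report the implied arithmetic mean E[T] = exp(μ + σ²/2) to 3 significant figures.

If T ~ Lognormal(μ,σ) then ln T ~ Normal(μ,σ), so the p-quantile of ln T is μ + z_p·σ.
ln(800) = 6.685 and ln(6400) = 8.764; z_{0.17} = -0.9542, z_{0.96} = 1.751.
σ = (8.764 − 6.685)/(1.751 − (-0.9542)) = 0.769.
μ = 6.685 − (-0.9542)·0.769 = 7.418.
E[T] = exp(μ + σ²/2) = exp(7.418 + 0.2955) = 2240 years.

E[T] ≈ 2240 years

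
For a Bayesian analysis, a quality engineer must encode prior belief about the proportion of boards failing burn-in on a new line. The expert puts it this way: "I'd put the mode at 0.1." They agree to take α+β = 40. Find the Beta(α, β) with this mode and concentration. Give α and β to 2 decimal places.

For α,β > 1 the Beta mode is (α−1)/(α+β−2). With α+β = 40, the mode is (α−1)/38.
Set (α−1)/38 = 0.1 → α = 1 + 0.1·38 = 4.80.
β = 40 − α = 35.20.

α = 4.80, β = 35.20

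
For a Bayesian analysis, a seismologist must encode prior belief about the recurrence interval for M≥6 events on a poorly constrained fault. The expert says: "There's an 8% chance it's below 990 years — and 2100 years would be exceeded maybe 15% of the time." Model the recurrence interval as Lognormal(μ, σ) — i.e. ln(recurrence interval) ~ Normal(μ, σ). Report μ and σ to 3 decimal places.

μ ≈ 7.330, σ ≈ 0.308

If T ~ Lognormal(μ,σ) then ln T ~ Normal(μ,σ), so the p-quantile of ln T is μ + z_p·σ.
ln(990) = 6.898 and ln(2100) = 7.65; z_{0.08} = -1.405, z_{0.85} = 1.036.
σ = (7.65 − 6.898)/(1.036 − (-1.405)) = 0.308.
μ = 6.898 − (-1.405)·0.308 = 7.330.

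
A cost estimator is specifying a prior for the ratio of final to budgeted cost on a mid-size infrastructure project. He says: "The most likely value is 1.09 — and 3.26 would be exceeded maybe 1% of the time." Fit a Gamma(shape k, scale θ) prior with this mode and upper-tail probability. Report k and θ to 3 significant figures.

Gamma(k,θ) with k>1 has mode (k−1)θ, so θ = 1.09/(k−1).
Need P(X < 3.26) = 0.99 with θ tied to k this way. Start at k = 2, θ = 1.09: P(X<3.26) ≈ 0.799.
Too low — raise k to concentrate. Iterating converges to k ≈ 4.75.
Then θ = 1.09/(4.75−1) ≈ 0.29.

k ≈ 4.75, θ ≈ 0.29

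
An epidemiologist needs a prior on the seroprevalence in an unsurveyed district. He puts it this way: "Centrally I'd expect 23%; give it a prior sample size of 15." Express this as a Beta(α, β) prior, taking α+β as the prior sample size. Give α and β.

α = 3.45, β = 11.55

Under the effective-sample-size interpretation, Beta(α, β) has prior mean α/(α+β) and prior sample size α+β.
So α+β = 15 and α/(α+β) = 0.23, giving α = 0.23·15 = 3.45 and β = 15 − 3.45 = 11.55.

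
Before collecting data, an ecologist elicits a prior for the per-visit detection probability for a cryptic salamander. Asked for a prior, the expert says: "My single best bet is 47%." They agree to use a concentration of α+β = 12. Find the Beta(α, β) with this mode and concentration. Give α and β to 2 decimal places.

For α,β > 1 the Beta mode is (α−1)/(α+β−2). With α+β = 12, the mode is (α−1)/10.
Set (α−1)/10 = 0.47 → α = 1 + 0.47·10 = 5.70.
β = 12 − α = 6.30.

α = 5.70, β = 6.30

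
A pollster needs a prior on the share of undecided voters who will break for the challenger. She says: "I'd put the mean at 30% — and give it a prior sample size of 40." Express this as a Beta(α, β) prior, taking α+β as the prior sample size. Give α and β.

α = 12, β = 28

Under the effective-sample-size interpretation, Beta(α, β) has prior mean α/(α+β) and prior sample size α+β.
So α+β = 40 and α/(α+β) = 0.3, giving α = 0.3·40 = 12 and β = 40 − 12 = 28.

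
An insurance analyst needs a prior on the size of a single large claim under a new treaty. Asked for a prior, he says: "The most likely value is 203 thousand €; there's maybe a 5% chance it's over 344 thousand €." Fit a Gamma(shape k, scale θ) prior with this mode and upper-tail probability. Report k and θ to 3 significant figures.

Gamma(k,θ) with k>1 has mode (k−1)θ, so θ = 203/(k−1).
Need P(X < 344) = 0.95 with θ tied to k this way. Start at k = 2, θ = 203: P(X<344) ≈ 0.505.
Too low — raise k to concentrate. Iterating converges to k ≈ 11.
Then θ = 203/(11−1) ≈ 20.2.

k ≈ 11, θ ≈ 20.2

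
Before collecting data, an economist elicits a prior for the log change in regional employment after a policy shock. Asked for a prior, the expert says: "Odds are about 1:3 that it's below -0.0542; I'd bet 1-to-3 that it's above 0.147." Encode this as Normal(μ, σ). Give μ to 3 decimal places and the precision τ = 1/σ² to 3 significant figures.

μ = 0.046, τ = 45

For Normal(μ,σ), the p-quantile is μ + z_p·σ. Here z_{0.25} = -0.6745, z_{0.75} = 0.6745.
So -0.0542 = μ − 0.6745σ and 0.147 = μ + 0.6745σ.
Subtracting: σ = (0.147 − -0.0542)/(0.6745 − (-0.6745)) = 0.149.
Then μ = -0.0542 − (-0.6745)·0.149 = 0.046.
Precision τ = 1/σ² = 1/0.1491² = 45.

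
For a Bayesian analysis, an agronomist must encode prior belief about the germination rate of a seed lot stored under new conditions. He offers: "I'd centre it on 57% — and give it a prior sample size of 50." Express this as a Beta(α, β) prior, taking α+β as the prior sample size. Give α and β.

Under the effective-sample-size interpretation, Beta(α, β) has prior mean α/(α+β) and prior sample size α+β.
So α+β = 50 and α/(α+β) = 0.57, giving α = 0.57·50 = 28.5 and β = 50 − 28.5 = 21.5.

α = 28.5, β = 21.5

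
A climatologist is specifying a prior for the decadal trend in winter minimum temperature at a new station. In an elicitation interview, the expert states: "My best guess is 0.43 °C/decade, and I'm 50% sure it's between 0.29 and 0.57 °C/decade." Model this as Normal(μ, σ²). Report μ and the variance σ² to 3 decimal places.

A symmetric 50% interval runs μ ± z·σ with z = 0.6745.
Half-width = 0.14, so σ = 0.14/0.6745 = 0.2076 and σ² = 0.043.
μ is the stated best guess, 0.430.

μ = 0.430, σ² = 0.043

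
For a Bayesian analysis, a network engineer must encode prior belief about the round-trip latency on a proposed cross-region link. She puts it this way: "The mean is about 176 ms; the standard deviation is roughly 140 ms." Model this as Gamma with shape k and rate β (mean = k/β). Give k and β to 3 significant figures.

k ≈ 1.58, β ≈ 0.00898

For Gamma(k, rate β): mean = k/β, variance = k/β², so CV = 1/√k.
CV = SD/mean = 140/176 = 0.7955, hence k = 1/CV² = 1.58.
Then β = k/mean = 1.58/176 = 0.00898.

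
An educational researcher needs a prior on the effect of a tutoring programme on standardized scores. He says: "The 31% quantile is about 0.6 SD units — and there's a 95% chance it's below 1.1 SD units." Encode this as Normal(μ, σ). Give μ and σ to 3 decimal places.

For Normal(μ,σ), the p-quantile is μ + z_p·σ. Here z_{0.31} = -0.4959, z_{0.95} = 1.645.
So 0.6 = μ − 0.4959σ and 1.1 = μ + 1.645σ.
Subtracting: σ = (1.1 − 0.6)/(1.645 − (-0.4959)) = 0.234.
Then μ = 0.6 − (-0.4959)·0.234 = 0.716.

μ = 0.716, σ = 0.234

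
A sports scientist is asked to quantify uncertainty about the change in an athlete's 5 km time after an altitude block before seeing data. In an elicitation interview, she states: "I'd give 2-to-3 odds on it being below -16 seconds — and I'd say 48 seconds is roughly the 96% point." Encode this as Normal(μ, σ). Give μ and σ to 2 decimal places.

μ = -7.91, σ = 31.94

The p-quantile of Normal(μ,σ) is μ + z_p·σ, with z_{0.4} = -0.2533 and z_{0.96} = 1.751.
Eliminate σ: μ = (z₂·x₁ − z₁·x₂)/(z₂ − z₁) = (1.751·-16 − (-0.2533)·48)/2.004 = -7.91.
Then σ = (x₂ − x₁)/(z₂ − z₁) = (48 − -16)/2.004 = 31.94.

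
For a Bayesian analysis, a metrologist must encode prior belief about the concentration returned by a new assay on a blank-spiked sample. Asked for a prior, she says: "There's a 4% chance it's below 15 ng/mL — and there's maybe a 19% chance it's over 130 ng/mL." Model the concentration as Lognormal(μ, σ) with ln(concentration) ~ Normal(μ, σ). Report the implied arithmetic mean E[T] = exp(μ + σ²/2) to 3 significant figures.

If T ~ Lognormal(μ,σ) then ln T ~ Normal(μ,σ), so the p-quantile of ln T is μ + z_p·σ.
ln(15) = 2.708 and ln(130) = 4.868; z_{0.04} = -1.751, z_{0.81} = 0.8779.
σ = (4.868 − 2.708)/(0.8779 − (-1.751)) = 0.822.
μ = 2.708 − (-1.751)·0.822 = 4.146.
E[T] = exp(μ + σ²/2) = exp(4.146 + 0.3375) = 88.6 ng/mL.

E[T] ≈ 88.6 ng/mL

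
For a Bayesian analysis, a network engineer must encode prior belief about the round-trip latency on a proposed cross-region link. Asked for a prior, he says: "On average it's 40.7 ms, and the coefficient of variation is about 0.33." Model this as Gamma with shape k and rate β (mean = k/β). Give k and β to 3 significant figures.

For Gamma(k, rate β): mean = k/β, variance = k/β², so CV = 1/√k.
CV = 0.33, hence k = 1/CV² = 9.18.
Then β = k/mean = 9.18/40.7 = 0.226.

k ≈ 9.18, β ≈ 0.226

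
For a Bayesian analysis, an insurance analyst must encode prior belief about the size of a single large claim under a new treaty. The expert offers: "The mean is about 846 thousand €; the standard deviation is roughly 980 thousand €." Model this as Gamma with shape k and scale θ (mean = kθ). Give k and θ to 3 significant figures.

For Gamma(k, scale θ): mean = kθ, variance = kθ², so CV = 1/√k.
CV = SD/mean = 980/846 = 1.158, hence k = 1/CV² = 0.745.
Then θ = mean/k = 846/0.745 = 1140.

k ≈ 0.745, θ ≈ 1140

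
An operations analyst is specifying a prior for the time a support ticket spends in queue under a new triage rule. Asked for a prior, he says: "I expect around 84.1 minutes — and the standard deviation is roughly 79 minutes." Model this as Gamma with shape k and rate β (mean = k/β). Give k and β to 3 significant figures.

k ≈ 1.13, β ≈ 0.0135

For Gamma(k, rate β): mean = k/β, variance = k/β², so CV = 1/√k.
CV = SD/mean = 79/84.1 = 0.9394, hence k = 1/CV² = 1.13.
Then β = k/mean = 1.13/84.1 = 0.0135.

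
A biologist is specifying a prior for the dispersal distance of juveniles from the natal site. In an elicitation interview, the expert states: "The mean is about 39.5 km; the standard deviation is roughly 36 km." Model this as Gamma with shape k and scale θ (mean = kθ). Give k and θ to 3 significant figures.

k ≈ 1.2, θ ≈ 32.8

For Gamma(k, scale θ): mean = kθ, variance = kθ², so CV = 1/√k.
CV = SD/mean = 36/39.5 = 0.9114, hence k = 1/CV² = 1.2.
Then θ = mean/k = 39.5/1.2 = 32.8.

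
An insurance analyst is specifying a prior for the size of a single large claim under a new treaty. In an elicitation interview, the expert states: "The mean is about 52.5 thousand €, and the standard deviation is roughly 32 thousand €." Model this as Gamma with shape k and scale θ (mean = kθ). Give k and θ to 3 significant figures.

k ≈ 2.69, θ ≈ 19.5

For Gamma(k, scale θ): mean = kθ, variance = kθ², so CV = 1/√k.
CV = SD/mean = 32/52.5 = 0.6095, hence k = 1/CV² = 2.69.
Then θ = mean/k = 52.5/2.69 = 19.5.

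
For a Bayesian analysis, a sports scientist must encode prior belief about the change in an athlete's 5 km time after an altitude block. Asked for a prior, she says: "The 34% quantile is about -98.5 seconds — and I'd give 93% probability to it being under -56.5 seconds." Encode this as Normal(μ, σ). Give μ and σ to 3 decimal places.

μ = -89.326, σ = 22.243

The p-quantile of Normal(μ,σ) is μ + z_p·σ, with z_{0.34} = -0.4125 and z_{0.93} = 1.476.
Eliminate σ: μ = (z₂·x₁ − z₁·x₂)/(z₂ − z₁) = (1.476·-98.5 − (-0.4125)·-56.5)/1.888 = -89.326.
Then σ = (x₂ − x₁)/(z₂ − z₁) = (-56.5 − -98.5)/1.888 = 22.243.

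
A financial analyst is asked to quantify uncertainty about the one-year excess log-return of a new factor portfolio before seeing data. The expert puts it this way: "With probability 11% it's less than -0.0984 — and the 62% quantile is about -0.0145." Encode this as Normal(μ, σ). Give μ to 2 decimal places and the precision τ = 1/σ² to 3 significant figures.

μ = -0.03, τ = 333

For Normal(μ,σ), the p-quantile is μ + z_p·σ. Here z_{0.11} = -1.227, z_{0.62} = 0.3055.
So -0.0984 = μ − 1.227σ and -0.0145 = μ + 0.3055σ.
Subtracting: σ = (-0.0145 − -0.0984)/(0.3055 − (-1.227)) = 0.05.
Then μ = -0.0984 − (-1.227)·0.05 = -0.03.
Precision τ = 1/σ² = 1/0.05476² = 333.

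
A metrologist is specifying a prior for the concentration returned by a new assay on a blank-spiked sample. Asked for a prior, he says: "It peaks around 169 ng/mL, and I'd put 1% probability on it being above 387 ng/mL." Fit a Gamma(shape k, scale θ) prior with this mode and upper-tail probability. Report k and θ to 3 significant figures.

k ≈ 7.97, θ ≈ 24.3

Gamma(k,θ) with k>1 has mode (k−1)θ, so θ = 169/(k−1).
Need P(X < 387) = 0.99 with θ tied to k this way. Start at k = 2, θ = 169: P(X<387) ≈ 0.667.
Too low — raise k to concentrate. Iterating converges to k ≈ 7.97.
Then θ = 169/(7.97−1) ≈ 24.3.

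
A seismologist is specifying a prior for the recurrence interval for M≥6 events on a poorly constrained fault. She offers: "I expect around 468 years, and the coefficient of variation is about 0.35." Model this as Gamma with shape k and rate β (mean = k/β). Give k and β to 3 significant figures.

For Gamma(k, rate β): mean = k/β, variance = k/β², so CV = 1/√k.
CV = 0.35, hence k = 1/CV² = 8.16.
Then β = k/mean = 8.16/468 = 0.0174.

k ≈ 8.16, β ≈ 0.0174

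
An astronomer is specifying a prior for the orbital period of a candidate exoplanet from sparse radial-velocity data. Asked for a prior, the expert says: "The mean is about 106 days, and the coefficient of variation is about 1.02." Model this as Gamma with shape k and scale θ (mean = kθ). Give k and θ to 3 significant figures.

k ≈ 0.961, θ ≈ 110

For Gamma(k, scale θ): mean = kθ, variance = kθ², so CV = 1/√k.
CV = 1.02, hence k = 1/CV² = 0.961.
Then θ = mean/k = 106/0.961 = 110.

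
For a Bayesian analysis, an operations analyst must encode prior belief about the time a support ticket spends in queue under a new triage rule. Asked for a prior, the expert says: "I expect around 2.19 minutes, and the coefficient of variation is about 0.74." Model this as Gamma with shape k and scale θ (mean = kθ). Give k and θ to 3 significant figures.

k ≈ 1.83, θ ≈ 1.2

For Gamma(k, scale θ): mean = kθ, variance = kθ², so CV = 1/√k.
CV = 0.74, hence k = 1/CV² = 1.83.
Then θ = mean/k = 2.19/1.83 = 1.2.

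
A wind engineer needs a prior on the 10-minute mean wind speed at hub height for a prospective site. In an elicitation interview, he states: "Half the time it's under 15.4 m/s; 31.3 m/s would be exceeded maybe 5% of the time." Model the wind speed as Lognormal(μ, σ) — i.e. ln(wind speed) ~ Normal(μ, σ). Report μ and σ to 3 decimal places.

μ ≈ 2.734, σ ≈ 0.431

If T ~ Lognormal(μ,σ) then ln T ~ Normal(μ,σ), so the p-quantile of ln T is μ + z_p·σ.
ln(15.4) = 2.734 and ln(31.3) = 3.444; z_{0.5} = 0, z_{0.95} = 1.645.
σ = (3.444 − 2.734)/(1.645 − (0)) = 0.431.
μ = 2.734 − (0)·0.431 = 2.734.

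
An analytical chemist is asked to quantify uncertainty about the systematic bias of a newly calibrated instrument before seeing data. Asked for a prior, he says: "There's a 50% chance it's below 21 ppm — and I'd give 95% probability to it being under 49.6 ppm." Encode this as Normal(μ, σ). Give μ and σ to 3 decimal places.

μ = 21.000, σ = 17.388

For Normal(μ,σ), the p-quantile is μ + z_p·σ. Here z_{0.5} = 0, z_{0.95} = 1.645.
So 21 = μ + 0σ and 49.6 = μ + 1.645σ.
Subtracting: σ = (49.6 − 21)/(1.645 − (0)) = 17.388.
Then μ = 21 − (0)·17.388 = 21.000.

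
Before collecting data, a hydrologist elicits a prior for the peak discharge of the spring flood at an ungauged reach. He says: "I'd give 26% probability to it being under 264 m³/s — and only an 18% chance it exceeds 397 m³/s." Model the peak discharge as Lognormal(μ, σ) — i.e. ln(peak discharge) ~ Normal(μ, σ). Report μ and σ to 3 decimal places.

μ ≈ 5.744, σ ≈ 0.262

If T ~ Lognormal(μ,σ) then ln T ~ Normal(μ,σ), so the p-quantile of ln T is μ + z_p·σ.
ln(264) = 5.576 and ln(397) = 5.984; z_{0.26} = -0.6433, z_{0.82} = 0.9154.
σ = (5.984 − 5.576)/(0.9154 − (-0.6433)) = 0.262.
μ = 5.576 − (-0.6433)·0.262 = 5.744.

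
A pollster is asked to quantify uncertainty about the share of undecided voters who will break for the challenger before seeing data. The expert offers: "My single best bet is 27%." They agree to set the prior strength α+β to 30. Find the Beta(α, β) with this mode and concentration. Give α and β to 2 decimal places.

α = 8.56, β = 21.44

For α,β > 1 the Beta mode is (α−1)/(α+β−2). With α+β = 30, the mode is (α−1)/28.
Set (α−1)/28 = 0.27 → α = 1 + 0.27·28 = 8.56.
β = 30 − α = 21.44.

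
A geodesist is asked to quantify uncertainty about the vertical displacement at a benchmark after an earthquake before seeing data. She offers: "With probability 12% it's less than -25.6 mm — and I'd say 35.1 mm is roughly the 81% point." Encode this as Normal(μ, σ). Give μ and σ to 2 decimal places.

μ = 9.14, σ = 29.57

For Normal(μ,σ), the p-quantile is μ + z_p·σ. Here z_{0.12} = -1.175, z_{0.81} = 0.8779.
So -25.6 = μ − 1.175σ and 35.1 = μ + 0.8779σ.
Subtracting: σ = (35.1 − -25.6)/(0.8779 − (-1.175)) = 29.57.
Then μ = -25.6 − (-1.175)·29.57 = 9.14.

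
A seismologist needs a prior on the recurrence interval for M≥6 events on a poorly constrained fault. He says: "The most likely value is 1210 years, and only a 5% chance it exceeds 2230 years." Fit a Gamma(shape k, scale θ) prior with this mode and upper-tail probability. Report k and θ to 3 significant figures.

k ≈ 8.45, θ ≈ 162

Gamma(k,θ) with k>1 has mode (k−1)θ, so θ = 1210/(k−1).
Need P(X < 2230) = 0.95 with θ tied to k this way. Start at k = 2, θ = 1210: P(X<2230) ≈ 0.550.
Too low — raise k to concentrate. Iterating converges to k ≈ 8.45.
Then θ = 1210/(8.45−1) ≈ 162.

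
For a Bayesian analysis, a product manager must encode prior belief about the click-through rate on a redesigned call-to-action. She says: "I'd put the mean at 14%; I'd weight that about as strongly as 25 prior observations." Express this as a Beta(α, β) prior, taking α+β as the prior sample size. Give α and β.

Under the effective-sample-size interpretation, Beta(α, β) has prior mean α/(α+β) and prior sample size α+β.
So α+β = 25 and α/(α+β) = 0.14, giving α = 0.14·25 = 3.5 and β = 25 − 3.5 = 21.5.

α = 3.5, β = 21.5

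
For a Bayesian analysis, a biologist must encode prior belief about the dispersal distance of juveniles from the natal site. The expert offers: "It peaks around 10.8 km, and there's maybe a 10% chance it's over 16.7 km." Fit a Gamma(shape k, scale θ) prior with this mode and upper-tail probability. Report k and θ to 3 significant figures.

Gamma(k,θ) with k>1 has mode (k−1)θ, so θ = 10.8/(k−1).
Need P(X < 16.7) = 0.9 with θ tied to k this way. Start at k = 2, θ = 10.8: P(X<16.7) ≈ 0.458.
Too low — raise k to concentrate. Iterating converges to k ≈ 10.8.
Then θ = 10.8/(10.8−1) ≈ 1.1.

k ≈ 10.8, θ ≈ 1.1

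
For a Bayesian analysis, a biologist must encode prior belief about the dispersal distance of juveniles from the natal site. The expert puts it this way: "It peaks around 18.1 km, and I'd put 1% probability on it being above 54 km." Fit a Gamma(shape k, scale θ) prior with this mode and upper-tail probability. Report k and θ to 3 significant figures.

Gamma(k,θ) with k>1 has mode (k−1)θ, so θ = 18.1/(k−1).
Need P(X < 54) = 0.99 with θ tied to k this way. Start at k = 2, θ = 18.1: P(X<54) ≈ 0.798.
Too low — raise k to concentrate. Iterating converges to k ≈ 4.77.
Then θ = 18.1/(4.77−1) ≈ 4.8.

k ≈ 4.77, θ ≈ 4.8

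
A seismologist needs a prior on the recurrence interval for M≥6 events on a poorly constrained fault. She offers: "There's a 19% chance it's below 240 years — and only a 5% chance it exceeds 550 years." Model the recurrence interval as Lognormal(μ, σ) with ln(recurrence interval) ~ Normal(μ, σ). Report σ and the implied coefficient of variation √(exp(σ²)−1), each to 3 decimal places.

If T ~ Lognormal(μ,σ) then ln T ~ Normal(μ,σ), so the p-quantile of ln T is μ + z_p·σ.
ln(240) = 5.481 and ln(550) = 6.31; z_{0.19} = -0.8779, z_{0.95} = 1.645.
σ = (6.31 − 5.481)/(1.645 − (-0.8779)) = 0.329.
μ = 5.481 − (-0.8779)·0.329 = 5.769.
CV = √(exp(σ²)−1) = √(exp(0.1081)−1) = 0.338.

σ ≈ 0.329, CV ≈ 0.338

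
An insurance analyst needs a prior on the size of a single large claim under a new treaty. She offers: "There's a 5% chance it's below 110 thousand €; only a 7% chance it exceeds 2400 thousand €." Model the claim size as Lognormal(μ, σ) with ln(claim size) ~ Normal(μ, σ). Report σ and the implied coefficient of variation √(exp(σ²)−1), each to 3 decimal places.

σ ≈ 0.988, CV ≈ 1.286

If T ~ Lognormal(μ,σ) then ln T ~ Normal(μ,σ), so the p-quantile of ln T is μ + z_p·σ.
ln(110) = 4.7 and ln(2400) = 7.783; z_{0.05} = -1.645, z_{0.93} = 1.476.
σ = (7.783 − 4.7)/(1.476 − (-1.645)) = 0.988.
μ = 4.7 − (-1.645)·0.988 = 6.325.
CV = √(exp(σ²)−1) = √(exp(0.9759)−1) = 1.286.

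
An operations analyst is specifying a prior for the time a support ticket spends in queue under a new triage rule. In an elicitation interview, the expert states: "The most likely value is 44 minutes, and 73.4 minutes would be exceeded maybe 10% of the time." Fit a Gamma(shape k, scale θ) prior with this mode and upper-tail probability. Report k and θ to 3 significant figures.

k ≈ 8.21, θ ≈ 6.1

Gamma(k,θ) with k>1 has mode (k−1)θ, so θ = 44/(k−1).
Need P(X < 73.4) = 0.9 with θ tied to k this way. Start at k = 2, θ = 44: P(X<73.4) ≈ 0.497.
Too low — raise k to concentrate. Iterating converges to k ≈ 8.21.
Then θ = 44/(8.21−1) ≈ 6.1.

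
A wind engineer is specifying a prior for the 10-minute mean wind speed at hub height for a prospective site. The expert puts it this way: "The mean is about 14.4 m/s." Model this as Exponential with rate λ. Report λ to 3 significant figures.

Exponential mean = 1/λ, so λ = 1/14.4 = 0.0694.

λ ≈ 0.0694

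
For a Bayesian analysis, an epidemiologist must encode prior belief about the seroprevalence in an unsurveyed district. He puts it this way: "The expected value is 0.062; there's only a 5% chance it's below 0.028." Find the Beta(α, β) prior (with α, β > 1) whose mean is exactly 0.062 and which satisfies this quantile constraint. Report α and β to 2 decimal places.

α ≈ 6.16, β ≈ 93.23

With mean 0.062 fixed, write α = 0.062s, β = 0.938s where s = α+β.
Need P(θ < 0.028) = 0.05 under Beta(0.062s, 0.938s). Normal approximation: (q−m)/√(m(1−m)/s) ≈ z_{0.05} = -1.64, so s ≈ 0.062·0.938·(-1.64)²/(0.028−0.062)² = 136.1.
At s = 136.1: P(θ<0.028) ≈ 0.025. Adjusting to match 0.05 gives s ≈ 99.39.
So α = 0.062·99.39 ≈ 6.16, β = 0.938·99.39 ≈ 93.23.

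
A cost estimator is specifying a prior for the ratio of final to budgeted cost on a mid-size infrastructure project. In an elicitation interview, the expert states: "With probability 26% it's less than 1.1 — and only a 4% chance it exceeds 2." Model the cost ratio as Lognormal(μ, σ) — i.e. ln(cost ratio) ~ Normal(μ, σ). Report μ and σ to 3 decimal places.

μ ≈ 0.256, σ ≈ 0.250

If T ~ Lognormal(μ,σ) then ln T ~ Normal(μ,σ), so the p-quantile of ln T is μ + z_p·σ.
ln(1.1) = 0.09531 and ln(2) = 0.6931; z_{0.26} = -0.6433, z_{0.96} = 1.751.
σ = (0.6931 − 0.09531)/(1.751 − (-0.6433)) = 0.250.
μ = 0.09531 − (-0.6433)·0.250 = 0.256.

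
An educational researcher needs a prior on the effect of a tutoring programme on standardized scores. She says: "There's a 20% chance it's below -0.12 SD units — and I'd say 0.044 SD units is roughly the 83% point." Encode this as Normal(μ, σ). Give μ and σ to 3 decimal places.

The p-quantile of Normal(μ,σ) is μ + z_p·σ, with z_{0.2} = -0.8416 and z_{0.83} = 0.9542.
Eliminate σ: μ = (z₂·x₁ − z₁·x₂)/(z₂ − z₁) = (0.9542·-0.12 − (-0.8416)·0.044)/1.796 = -0.043.
Then σ = (x₂ − x₁)/(z₂ − z₁) = (0.044 − -0.12)/1.796 = 0.091.

μ = -0.043, σ = 0.091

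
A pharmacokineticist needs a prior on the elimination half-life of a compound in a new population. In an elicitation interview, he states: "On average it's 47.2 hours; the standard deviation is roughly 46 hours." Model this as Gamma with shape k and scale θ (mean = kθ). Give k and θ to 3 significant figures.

For Gamma(k, scale θ): mean = kθ, variance = kθ², so CV = 1/√k.
CV = SD/mean = 46/47.2 = 0.9746, hence k = 1/CV² = 1.05.
Then θ = mean/k = 47.2/1.05 = 44.8.

k ≈ 1.05, θ ≈ 44.8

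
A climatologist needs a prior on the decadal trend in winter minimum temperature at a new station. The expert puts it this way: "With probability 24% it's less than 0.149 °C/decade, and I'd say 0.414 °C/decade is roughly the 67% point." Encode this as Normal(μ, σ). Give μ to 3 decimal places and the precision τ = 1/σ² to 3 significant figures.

For Normal(μ,σ), the p-quantile is μ + z_p·σ. Here z_{0.24} = -0.7063, z_{0.67} = 0.4399.
So 0.149 = μ − 0.7063σ and 0.414 = μ + 0.4399σ.
Subtracting: σ = (0.414 − 0.149)/(0.4399 − (-0.7063)) = 0.231.
Then μ = 0.149 − (-0.7063)·0.231 = 0.312.
Precision τ = 1/σ² = 1/0.2312² = 18.7.

μ = 0.312, τ = 18.7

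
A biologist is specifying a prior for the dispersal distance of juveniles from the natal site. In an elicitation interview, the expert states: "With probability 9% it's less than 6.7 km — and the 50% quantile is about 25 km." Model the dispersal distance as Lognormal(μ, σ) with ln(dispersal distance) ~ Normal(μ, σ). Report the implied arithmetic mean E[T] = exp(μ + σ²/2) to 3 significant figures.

E[T] ≈ 40.5 km

If T ~ Lognormal(μ,σ) then ln T ~ Normal(μ,σ), so the p-quantile of ln T is μ + z_p·σ.
ln(6.7) = 1.902 and ln(25) = 3.219; z_{0.09} = -1.341, z_{0.5} = 0.
σ = (3.219 − 1.902)/(0 − (-1.341)) = 0.982.
μ = 1.902 − (-1.341)·0.982 = 3.219.
E[T] = exp(μ + σ²/2) = exp(3.219 + 0.4823) = 40.5 km.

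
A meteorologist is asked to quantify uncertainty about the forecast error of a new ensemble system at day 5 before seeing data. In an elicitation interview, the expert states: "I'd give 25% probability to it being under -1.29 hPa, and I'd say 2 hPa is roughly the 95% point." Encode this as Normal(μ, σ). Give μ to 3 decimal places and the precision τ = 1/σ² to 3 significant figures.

The p-quantile of Normal(μ,σ) is μ + z_p·σ, with z_{0.25} = -0.6745 and z_{0.95} = 1.645.
Eliminate σ: μ = (z₂·x₁ − z₁·x₂)/(z₂ − z₁) = (1.645·-1.29 − (-0.6745)·2)/2.319 = -0.333.
Then σ = (x₂ − x₁)/(z₂ − z₁) = (2 − -1.29)/2.319 = 1.419.
Precision τ = 1/σ² = 1/1.419² = 0.497.

μ = -0.333, τ = 0.497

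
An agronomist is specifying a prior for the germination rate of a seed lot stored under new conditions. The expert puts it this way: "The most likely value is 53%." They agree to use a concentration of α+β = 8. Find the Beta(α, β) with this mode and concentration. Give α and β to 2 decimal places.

For α,β > 1 the Beta mode is (α−1)/(α+β−2). With α+β = 8, the mode is (α−1)/6.
Set (α−1)/6 = 0.53 → α = 1 + 0.53·6 = 4.18.
β = 8 − α = 3.82.

α = 4.18, β = 3.82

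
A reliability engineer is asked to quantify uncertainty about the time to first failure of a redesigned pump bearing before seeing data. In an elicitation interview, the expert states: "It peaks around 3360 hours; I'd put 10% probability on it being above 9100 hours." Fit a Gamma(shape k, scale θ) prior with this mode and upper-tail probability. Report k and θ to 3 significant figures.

Gamma(k,θ) with k>1 has mode (k−1)θ, so θ = 3360/(k−1).
Need P(X < 9100) = 0.9 with θ tied to k this way. Start at k = 2, θ = 3360: P(X<9100) ≈ 0.753.
Too low — raise k to concentrate. Iterating converges to k ≈ 2.93.
Then θ = 3360/(2.93−1) ≈ 1740.

k ≈ 2.93, θ ≈ 1740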